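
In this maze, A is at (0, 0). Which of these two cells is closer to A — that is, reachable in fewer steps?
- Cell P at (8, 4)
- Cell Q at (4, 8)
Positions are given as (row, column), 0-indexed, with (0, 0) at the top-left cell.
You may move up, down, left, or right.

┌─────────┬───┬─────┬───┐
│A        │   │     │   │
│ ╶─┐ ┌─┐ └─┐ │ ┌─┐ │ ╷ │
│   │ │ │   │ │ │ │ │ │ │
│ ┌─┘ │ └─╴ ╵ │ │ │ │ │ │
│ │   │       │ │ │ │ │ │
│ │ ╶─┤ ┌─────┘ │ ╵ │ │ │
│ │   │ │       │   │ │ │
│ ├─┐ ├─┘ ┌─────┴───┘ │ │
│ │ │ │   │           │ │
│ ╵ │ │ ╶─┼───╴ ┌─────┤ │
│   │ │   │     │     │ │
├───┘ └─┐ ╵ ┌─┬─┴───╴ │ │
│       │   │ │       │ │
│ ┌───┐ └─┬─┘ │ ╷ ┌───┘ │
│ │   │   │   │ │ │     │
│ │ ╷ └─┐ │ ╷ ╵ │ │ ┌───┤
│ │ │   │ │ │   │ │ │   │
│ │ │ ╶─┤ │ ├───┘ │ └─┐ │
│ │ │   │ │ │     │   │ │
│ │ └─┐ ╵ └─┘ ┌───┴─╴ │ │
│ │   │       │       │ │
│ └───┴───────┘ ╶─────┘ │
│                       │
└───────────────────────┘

Shortest path A → P at (8, 4): 14 steps
Shortest path A → Q at (4, 8): 48 steps

P is closer (14 steps vs 48 steps).

Path to P:

┌─────────┬───┬─────┬───┐
│A → ↓    │   │     │   │
│ ╶─┐ ┌─┐ └─┐ │ ┌─┐ │ ╷ │
│   │↓│ │   │ │ │ │ │ │ │
│ ┌─┘ │ └─╴ ╵ │ │ │ │ │ │
│ │↓ ↲│       │ │ │ │ │ │
│ │ ╶─┤ ┌─────┘ │ ╵ │ │ │
│ │↳ ↓│ │       │   │ │ │
│ ├─┐ ├─┘ ┌─────┴───┘ │ │
│ │ │↓│   │           │ │
│ ╵ │ │ ╶─┼───╴ ┌─────┤ │
│   │↓│   │     │     │ │
├───┘ └─┐ ╵ ┌─┬─┴───╴ │ │
│    ↳ ↓│   │ │       │ │
│ ┌───┐ └─┬─┘ │ ╷ ┌───┘ │
│ │   │↳ ↓│   │ │ │     │
│ │ ╷ └─┐ │ ╷ ╵ │ │ ┌───┤
│ │ │   │P│ │   │ │ │   │
│ │ │ ╶─┤ │ ├───┘ │ └─┐ │
│ │ │   │ │ │     │   │ │
│ │ └─┐ ╵ └─┘ ┌───┴─╴ │ │
│ │   │       │       │ │
│ └───┴───────┘ ╶─────┘ │
│                       │
└───────────────────────┘

Path to Q:

┌─────────┬───┬─────┬───┐
│A → ↓    │   │     │↓ ↰│
│ ╶─┐ ┌─┐ └─┐ │ ┌─┐ │ ╷ │
│   │↓│ │   │ │ │ │ │↓│↑│
│ ┌─┘ │ └─╴ ╵ │ │ │ │ │ │
│ │↓ ↲│       │ │ │ │↓│↑│
│ │ ╶─┤ ┌─────┘ │ ╵ │ │ │
│ │↳ ↓│ │       │   │↓│↑│
│ ├─┐ ├─┘ ┌─────┴───┘ │ │
│ │ │↓│   │      Q ← ↲│↑│
│ ╵ │ │ ╶─┼───╴ ┌─────┤ │
│   │↓│   │     │     │↑│
├───┘ └─┐ ╵ ┌─┬─┴───╴ │ │
│↓ ← ↲  │   │ │       │↑│
│ ┌───┐ └─┬─┘ │ ╷ ┌───┘ │
│↓│   │   │   │ │ │↱ → ↑│
│ │ ╷ └─┐ │ ╷ ╵ │ │ ┌───┤
│↓│ │   │ │ │   │ │↑│   │
│ │ │ ╶─┤ │ ├───┘ │ └─┐ │
│↓│ │   │ │ │     │↑ ↰│ │
│ │ └─┐ ╵ └─┘ ┌───┴─╴ │ │
│↓│   │       │↱ → → ↑│ │
│ └───┴───────┘ ╶─────┘ │
│↳ → → → → → → ↑        │
└───────────────────────┘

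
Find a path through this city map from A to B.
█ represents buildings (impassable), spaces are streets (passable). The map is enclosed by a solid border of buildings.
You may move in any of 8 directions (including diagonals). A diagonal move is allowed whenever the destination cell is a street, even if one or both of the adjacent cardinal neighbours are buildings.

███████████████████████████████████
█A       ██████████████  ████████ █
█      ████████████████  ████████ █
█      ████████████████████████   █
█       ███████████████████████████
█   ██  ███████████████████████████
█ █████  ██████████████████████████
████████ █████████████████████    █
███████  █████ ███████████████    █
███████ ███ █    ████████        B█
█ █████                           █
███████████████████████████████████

Finding the shortest path from A to B:
Movement: 8-directional
Path length: 35 steps
Directions: right → down-right → down-right → down-right → down-right → down-right → down-right → down → down-left → down-right → right → right → right → right → right → right → right → right → right → right → right → right → right → right → right → right → right → right → right → right → right → right → right → right → up-right

Solution:

███████████████████████████████████
█A↘      ██████████████  ████████ █
█  ↘   ████████████████  ████████ █
█   ↘  ████████████████████████   █
█    ↘  ███████████████████████████
█   ██↘ ███████████████████████████
█ █████↘ ██████████████████████████
████████↓█████████████████████    █
███████ ↙█████ ███████████████    █
███████↘███ █    ████████        B█
█ █████ →→→→→→→→→→→→→→→→→→→→→→→→↗ █
███████████████████████████████████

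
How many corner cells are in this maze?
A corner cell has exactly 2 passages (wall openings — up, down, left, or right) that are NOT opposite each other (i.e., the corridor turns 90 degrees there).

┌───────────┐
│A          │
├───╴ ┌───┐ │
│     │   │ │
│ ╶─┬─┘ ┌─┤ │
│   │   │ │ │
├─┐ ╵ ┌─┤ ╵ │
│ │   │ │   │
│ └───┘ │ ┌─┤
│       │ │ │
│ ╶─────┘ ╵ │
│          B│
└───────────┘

Counting corner cells (2 non-opposite passages):
Total corners: 14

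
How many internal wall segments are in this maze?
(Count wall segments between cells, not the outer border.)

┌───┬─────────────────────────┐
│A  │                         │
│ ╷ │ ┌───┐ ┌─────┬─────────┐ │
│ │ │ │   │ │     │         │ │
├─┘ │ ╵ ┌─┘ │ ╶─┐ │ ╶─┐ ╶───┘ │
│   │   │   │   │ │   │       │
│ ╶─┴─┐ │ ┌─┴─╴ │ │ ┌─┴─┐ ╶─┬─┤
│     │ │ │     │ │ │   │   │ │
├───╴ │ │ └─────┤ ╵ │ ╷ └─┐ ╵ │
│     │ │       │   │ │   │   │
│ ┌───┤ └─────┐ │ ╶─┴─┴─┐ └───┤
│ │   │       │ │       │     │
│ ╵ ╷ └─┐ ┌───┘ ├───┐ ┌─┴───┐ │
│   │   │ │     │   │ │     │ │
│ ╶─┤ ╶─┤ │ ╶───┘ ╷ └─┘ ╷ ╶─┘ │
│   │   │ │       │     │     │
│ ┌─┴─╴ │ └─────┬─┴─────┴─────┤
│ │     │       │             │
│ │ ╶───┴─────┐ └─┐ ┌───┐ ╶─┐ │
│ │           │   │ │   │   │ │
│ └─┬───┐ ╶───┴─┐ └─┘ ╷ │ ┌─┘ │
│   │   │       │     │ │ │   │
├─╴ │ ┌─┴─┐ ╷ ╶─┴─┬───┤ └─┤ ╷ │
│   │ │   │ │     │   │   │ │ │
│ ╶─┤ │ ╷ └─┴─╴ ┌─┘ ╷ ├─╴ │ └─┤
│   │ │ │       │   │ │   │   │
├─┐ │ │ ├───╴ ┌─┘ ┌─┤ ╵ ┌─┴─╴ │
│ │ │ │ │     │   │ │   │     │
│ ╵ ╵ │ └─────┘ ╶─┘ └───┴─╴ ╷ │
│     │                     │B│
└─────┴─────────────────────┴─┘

Counting internal wall segments:
Total internal walls: 196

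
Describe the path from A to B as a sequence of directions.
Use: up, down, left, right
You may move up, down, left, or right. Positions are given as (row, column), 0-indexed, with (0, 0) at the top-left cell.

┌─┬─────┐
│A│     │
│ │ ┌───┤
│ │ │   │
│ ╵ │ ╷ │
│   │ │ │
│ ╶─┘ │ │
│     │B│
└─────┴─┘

Finding the path and converting it to directions:
Path through cells: (0,0) → (1,0) → (2,0) → (3,0) → (3,1) → (3,2) → (2,2) → (1,2) → (1,3) → (2,3) → (3,3)
Directions: down, down, down, right, right, up, up, right, down, down

Solution:

┌─┬─────┐
│A│     │
│ │ ┌───┤
│↓│ │↱ ↓│
│ ╵ │ ╷ │
│↓  │↑│↓│
│ ╶─┘ │ │
│↳ → ↑│B│
└─────┴─┘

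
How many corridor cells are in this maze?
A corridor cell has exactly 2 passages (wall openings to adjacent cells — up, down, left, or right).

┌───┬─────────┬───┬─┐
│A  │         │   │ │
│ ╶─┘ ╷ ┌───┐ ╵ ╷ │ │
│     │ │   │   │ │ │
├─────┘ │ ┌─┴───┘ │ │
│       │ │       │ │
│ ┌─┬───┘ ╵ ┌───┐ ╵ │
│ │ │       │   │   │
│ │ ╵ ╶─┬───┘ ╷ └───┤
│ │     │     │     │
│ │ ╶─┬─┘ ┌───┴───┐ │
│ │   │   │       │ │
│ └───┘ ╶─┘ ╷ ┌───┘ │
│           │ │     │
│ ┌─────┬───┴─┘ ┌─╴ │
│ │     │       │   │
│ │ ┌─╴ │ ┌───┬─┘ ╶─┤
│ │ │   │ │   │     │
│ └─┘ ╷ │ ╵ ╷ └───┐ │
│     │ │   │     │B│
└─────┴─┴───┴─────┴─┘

Counting cells with exactly 2 passages:
Total corridor cells: 76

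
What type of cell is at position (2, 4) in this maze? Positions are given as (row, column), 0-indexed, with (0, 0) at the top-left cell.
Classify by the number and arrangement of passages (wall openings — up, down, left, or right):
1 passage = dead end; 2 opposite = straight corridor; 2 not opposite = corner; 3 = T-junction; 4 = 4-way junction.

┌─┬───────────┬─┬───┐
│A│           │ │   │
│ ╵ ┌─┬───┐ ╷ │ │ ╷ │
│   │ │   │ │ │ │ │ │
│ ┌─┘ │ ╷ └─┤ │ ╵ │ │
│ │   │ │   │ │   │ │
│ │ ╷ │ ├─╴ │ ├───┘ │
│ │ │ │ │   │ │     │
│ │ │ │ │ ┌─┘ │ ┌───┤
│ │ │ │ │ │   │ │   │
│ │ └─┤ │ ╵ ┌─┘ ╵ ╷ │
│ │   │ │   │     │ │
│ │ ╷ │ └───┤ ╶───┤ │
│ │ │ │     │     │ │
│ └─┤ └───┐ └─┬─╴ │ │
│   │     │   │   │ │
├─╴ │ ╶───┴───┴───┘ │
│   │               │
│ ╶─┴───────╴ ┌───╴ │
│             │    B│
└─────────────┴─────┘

Checking cell at (2, 4):
Number of passages: 2
Cell type: corner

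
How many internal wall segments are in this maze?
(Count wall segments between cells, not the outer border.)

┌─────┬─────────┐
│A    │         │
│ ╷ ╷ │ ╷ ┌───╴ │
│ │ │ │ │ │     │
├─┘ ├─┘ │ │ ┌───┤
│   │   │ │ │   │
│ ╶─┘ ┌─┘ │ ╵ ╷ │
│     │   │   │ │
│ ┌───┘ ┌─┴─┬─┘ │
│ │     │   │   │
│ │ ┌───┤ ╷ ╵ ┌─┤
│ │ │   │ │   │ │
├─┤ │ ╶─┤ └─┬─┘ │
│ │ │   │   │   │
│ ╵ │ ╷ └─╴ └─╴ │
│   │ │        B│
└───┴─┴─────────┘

Counting internal wall segments:
Total internal walls: 49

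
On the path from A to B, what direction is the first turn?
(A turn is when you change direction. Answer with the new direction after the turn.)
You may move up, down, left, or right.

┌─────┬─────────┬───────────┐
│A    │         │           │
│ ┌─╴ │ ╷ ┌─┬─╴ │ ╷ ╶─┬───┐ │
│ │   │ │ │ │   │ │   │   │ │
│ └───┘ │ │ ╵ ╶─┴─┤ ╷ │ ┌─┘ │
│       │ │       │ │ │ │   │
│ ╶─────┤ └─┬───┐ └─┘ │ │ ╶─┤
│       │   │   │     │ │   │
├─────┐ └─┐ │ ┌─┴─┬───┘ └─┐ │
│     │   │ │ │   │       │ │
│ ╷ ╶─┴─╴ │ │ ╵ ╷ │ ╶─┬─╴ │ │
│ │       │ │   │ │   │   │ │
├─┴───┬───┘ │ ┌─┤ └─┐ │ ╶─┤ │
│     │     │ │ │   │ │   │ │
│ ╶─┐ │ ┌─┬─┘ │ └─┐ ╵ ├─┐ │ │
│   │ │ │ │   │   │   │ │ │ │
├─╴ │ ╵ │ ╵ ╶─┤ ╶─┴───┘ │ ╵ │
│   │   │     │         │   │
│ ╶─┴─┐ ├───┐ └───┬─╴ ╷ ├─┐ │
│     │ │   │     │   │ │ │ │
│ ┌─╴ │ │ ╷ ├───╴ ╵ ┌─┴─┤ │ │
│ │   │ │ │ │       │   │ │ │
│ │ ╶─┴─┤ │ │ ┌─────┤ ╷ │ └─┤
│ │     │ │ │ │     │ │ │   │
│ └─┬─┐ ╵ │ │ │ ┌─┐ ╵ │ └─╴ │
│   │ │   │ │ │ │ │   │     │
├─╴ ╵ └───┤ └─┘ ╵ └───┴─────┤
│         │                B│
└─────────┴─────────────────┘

Directions: down, down, right, right, right, up, up, right, down, down, down, right, down, down, down, left, left, down, down, left, up, up, left, left, down, right, down, left, down, right, right, down, left, down, right, right, down, right, up, up, up, right, down, down, down, down, right, right, right, right, right, right, right, right
First turn direction: right

Solution:

┌─────┬─────────┬───────────┐
│A    │↱ ↓      │           │
│ ┌─╴ │ ╷ ┌─┬─╴ │ ╷ ╶─┬───┐ │
│↓│   │↑│↓│ │   │ │   │   │ │
│ └───┘ │ │ ╵ ╶─┴─┤ ╷ │ ┌─┘ │
│↳ → → ↑│↓│       │ │ │ │   │
│ ╶─────┤ └─┬───┐ └─┘ │ │ ╶─┤
│       │↳ ↓│   │     │ │   │
├─────┐ └─┐ │ ┌─┴─┬───┘ └─┐ │
│     │   │↓│ │   │       │ │
│ ╷ ╶─┴─╴ │ │ ╵ ╷ │ ╶─┬─╴ │ │
│ │       │↓│   │ │   │   │ │
├─┴───┬───┘ │ ┌─┤ └─┐ │ ╶─┤ │
│↓ ← ↰│↓ ← ↲│ │ │   │ │   │ │
│ ╶─┐ │ ┌─┬─┘ │ └─┐ ╵ ├─┐ │ │
│↳ ↓│↑│↓│ │   │   │   │ │ │ │
├─╴ │ ╵ │ ╵ ╶─┤ ╶─┴───┘ │ ╵ │
│↓ ↲│↑ ↲│     │         │   │
│ ╶─┴─┐ ├───┐ └───┬─╴ ╷ ├─┐ │
│↳ → ↓│ │↱ ↓│     │   │ │ │ │
│ ┌─╴ │ │ ╷ ├───╴ ╵ ┌─┴─┤ │ │
│ │↓ ↲│ │↑│↓│       │   │ │ │
│ │ ╶─┴─┤ │ │ ┌─────┤ ╷ │ └─┤
│ │↳ → ↓│↑│↓│ │     │ │ │   │
│ └─┬─┐ ╵ │ │ │ ┌─┐ ╵ │ └─╴ │
│   │ │↳ ↑│↓│ │ │ │   │     │
├─╴ ╵ └───┤ └─┘ ╵ └───┴─────┤
│         │↳ → → → → → → → B│
└─────────┴─────────────────┘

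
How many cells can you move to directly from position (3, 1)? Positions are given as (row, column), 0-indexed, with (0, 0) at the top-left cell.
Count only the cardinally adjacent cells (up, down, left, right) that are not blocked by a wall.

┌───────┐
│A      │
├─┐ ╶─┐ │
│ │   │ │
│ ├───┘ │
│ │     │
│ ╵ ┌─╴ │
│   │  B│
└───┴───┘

Checking passable neighbors of (3, 1):
Neighbors: (2, 1), (3, 0)
Count: 2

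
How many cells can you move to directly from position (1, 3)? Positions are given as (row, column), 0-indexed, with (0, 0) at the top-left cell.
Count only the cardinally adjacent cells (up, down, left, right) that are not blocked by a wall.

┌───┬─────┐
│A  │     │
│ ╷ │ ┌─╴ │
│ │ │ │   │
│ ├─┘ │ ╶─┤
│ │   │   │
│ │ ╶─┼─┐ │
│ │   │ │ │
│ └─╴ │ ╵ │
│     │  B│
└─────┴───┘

Checking passable neighbors of (1, 3):
Neighbors: (2, 3), (1, 4)
Count: 2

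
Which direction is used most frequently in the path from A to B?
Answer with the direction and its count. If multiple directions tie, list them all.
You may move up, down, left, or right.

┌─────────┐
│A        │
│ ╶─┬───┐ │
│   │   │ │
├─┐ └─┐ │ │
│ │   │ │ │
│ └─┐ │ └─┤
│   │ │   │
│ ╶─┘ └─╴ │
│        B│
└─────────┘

Directions: down, right, down, right, down, down, right, right
Counts: {'down': 4, 'right': 4}
Most common: down and right (tied at 4 times each)

Solution:

┌─────────┐
│A        │
│ ╶─┬───┐ │
│↳ ↓│   │ │
├─┐ └─┐ │ │
│ │↳ ↓│ │ │
│ └─┐ │ └─┤
│   │↓│   │
│ ╶─┘ └─╴ │
│    ↳ → B│
└─────────┘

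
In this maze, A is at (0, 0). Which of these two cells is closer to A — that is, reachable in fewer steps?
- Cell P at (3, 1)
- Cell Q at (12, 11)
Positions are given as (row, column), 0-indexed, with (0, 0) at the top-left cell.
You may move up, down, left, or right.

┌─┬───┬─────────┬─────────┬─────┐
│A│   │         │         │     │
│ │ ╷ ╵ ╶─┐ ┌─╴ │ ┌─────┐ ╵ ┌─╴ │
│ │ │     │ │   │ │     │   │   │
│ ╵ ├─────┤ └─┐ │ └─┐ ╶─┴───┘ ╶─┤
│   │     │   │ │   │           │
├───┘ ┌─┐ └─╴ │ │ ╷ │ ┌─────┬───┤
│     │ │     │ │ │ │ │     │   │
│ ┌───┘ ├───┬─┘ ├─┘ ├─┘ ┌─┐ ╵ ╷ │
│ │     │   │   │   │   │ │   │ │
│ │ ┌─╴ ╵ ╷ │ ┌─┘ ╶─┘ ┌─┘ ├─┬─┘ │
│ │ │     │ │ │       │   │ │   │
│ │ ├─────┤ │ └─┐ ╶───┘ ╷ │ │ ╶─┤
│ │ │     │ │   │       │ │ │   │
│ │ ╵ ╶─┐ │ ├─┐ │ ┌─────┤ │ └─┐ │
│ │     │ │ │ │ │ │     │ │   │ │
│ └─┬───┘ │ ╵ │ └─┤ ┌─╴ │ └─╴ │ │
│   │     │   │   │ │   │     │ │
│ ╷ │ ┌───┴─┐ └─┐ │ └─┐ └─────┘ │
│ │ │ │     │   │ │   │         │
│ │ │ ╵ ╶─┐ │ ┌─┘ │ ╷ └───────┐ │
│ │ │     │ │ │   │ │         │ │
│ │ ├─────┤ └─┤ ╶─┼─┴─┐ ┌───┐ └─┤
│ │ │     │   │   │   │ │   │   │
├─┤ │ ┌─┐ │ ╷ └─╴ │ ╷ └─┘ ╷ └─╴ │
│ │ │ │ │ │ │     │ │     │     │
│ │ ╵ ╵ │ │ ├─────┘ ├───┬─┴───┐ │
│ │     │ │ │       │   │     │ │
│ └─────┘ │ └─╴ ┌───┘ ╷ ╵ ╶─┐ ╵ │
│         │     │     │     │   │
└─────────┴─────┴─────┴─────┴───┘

Shortest path A → P at (3, 1): 22 steps
Shortest path A → Q at (12, 11): 47 steps

P is closer (22 steps vs 47 steps).

Path to P:

┌─┬───┬─────────┬─────────┬─────┐
│A│↱ ↓│↱ → ↓    │         │     │
│ │ ╷ ╵ ╶─┐ ┌─╴ │ ┌─────┐ ╵ ┌─╴ │
│↓│↑│↳ ↑  │↓│   │ │     │   │   │
│ ╵ ├─────┤ └─┐ │ └─┐ ╶─┴───┘ ╶─┤
│↳ ↑│↓ ← ↰│↳ ↓│ │   │           │
├───┘ ┌─┐ └─╴ │ │ ╷ │ ┌─────┬───┤
│  P ↲│ │↑ ← ↲│ │ │ │ │     │   │
│ ┌───┘ ├───┬─┘ ├─┘ ├─┘ ┌─┐ ╵ ╷ │
│ │     │   │   │   │   │ │   │ │
│ │ ┌─╴ ╵ ╷ │ ┌─┘ ╶─┘ ┌─┘ ├─┬─┘ │
│ │ │     │ │ │       │   │ │   │
│ │ ├─────┤ │ └─┐ ╶───┘ ╷ │ │ ╶─┤
│ │ │     │ │   │       │ │ │   │
│ │ ╵ ╶─┐ │ ├─┐ │ ┌─────┤ │ └─┐ │
│ │     │ │ │ │ │ │     │ │   │ │
│ └─┬───┘ │ ╵ │ └─┤ ┌─╴ │ └─╴ │ │
│   │     │   │   │ │   │     │ │
│ ╷ │ ┌───┴─┐ └─┐ │ └─┐ └─────┘ │
│ │ │ │     │   │ │   │         │
│ │ │ ╵ ╶─┐ │ ┌─┘ │ ╷ └───────┐ │
│ │ │     │ │ │   │ │         │ │
│ │ ├─────┤ └─┤ ╶─┼─┴─┐ ┌───┐ └─┤
│ │ │     │   │   │   │ │   │   │
├─┤ │ ┌─┐ │ ╷ └─╴ │ ╷ └─┘ ╷ └─╴ │
│ │ │ │ │ │ │     │ │     │     │
│ │ ╵ ╵ │ │ ├─────┘ ├───┬─┴───┐ │
│ │     │ │ │       │   │     │ │
│ └─────┘ │ └─╴ ┌───┘ ╷ ╵ ╶─┐ ╵ │
│         │     │     │     │   │
└─────────┴─────┴─────┴─────┴───┘

Path to Q:

┌─┬───┬─────────┬─────────┬─────┐
│A│↱ ↓│↱ → → → ↓│         │     │
│ │ ╷ ╵ ╶─┐ ┌─╴ │ ┌─────┐ ╵ ┌─╴ │
│↓│↑│↳ ↑  │ │  ↓│ │     │   │   │
│ ╵ ├─────┤ └─┐ │ └─┐ ╶─┴───┘ ╶─┤
│↳ ↑│     │   │↓│   │           │
├───┘ ┌─┐ └─╴ │ │ ╷ │ ┌─────┬───┤
│     │ │     │↓│ │ │ │     │   │
│ ┌───┘ ├───┬─┘ ├─┘ ├─┘ ┌─┐ ╵ ╷ │
│ │     │   │↓ ↲│   │   │ │   │ │
│ │ ┌─╴ ╵ ╷ │ ┌─┘ ╶─┘ ┌─┘ ├─┬─┘ │
│ │ │     │ │↓│       │   │ │   │
│ │ ├─────┤ │ └─┐ ╶───┘ ╷ │ │ ╶─┤
│ │ │     │ │↳ ↓│       │ │ │   │
│ │ ╵ ╶─┐ │ ├─┐ │ ┌─────┤ │ └─┐ │
│ │     │ │ │ │↓│ │     │ │   │ │
│ └─┬───┘ │ ╵ │ └─┤ ┌─╴ │ └─╴ │ │
│   │     │   │↳ ↓│ │   │     │ │
│ ╷ │ ┌───┴─┐ └─┐ │ └─┐ └─────┘ │
│ │ │ │     │   │↓│   │         │
│ │ │ ╵ ╶─┐ │ ┌─┘ │ ╷ └───────┐ │
│ │ │     │ │ │↓ ↲│ │         │ │
│ │ ├─────┤ └─┤ ╶─┼─┴─┐ ┌───┐ └─┤
│ │ │     │↓ ↰│↳ ↓│↱ ↓│ │   │   │
├─┤ │ ┌─┐ │ ╷ └─╴ │ ╷ └─┘ ╷ └─╴ │
│ │ │ │ │ │↓│↑ ← ↲│↑│↳ Q  │     │
│ │ ╵ ╵ │ │ ├─────┘ ├───┬─┴───┐ │
│ │     │ │↓│  ↱ → ↑│   │     │ │
│ └─────┘ │ └─╴ ┌───┘ ╷ ╵ ╶─┐ ╵ │
│         │↳ → ↑│     │     │   │
└─────────┴─────┴─────┴─────┴───┘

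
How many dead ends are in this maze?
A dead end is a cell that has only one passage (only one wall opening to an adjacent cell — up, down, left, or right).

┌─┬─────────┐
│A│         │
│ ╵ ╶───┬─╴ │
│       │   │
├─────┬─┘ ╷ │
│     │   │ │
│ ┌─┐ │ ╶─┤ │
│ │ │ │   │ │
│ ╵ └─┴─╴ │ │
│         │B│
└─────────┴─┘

Checking each cell for number of passages:

Dead ends found at positions:
  (0, 0)
  (1, 3)
  (3, 1)
  (3, 2)
  (4, 5)
Total dead ends: 5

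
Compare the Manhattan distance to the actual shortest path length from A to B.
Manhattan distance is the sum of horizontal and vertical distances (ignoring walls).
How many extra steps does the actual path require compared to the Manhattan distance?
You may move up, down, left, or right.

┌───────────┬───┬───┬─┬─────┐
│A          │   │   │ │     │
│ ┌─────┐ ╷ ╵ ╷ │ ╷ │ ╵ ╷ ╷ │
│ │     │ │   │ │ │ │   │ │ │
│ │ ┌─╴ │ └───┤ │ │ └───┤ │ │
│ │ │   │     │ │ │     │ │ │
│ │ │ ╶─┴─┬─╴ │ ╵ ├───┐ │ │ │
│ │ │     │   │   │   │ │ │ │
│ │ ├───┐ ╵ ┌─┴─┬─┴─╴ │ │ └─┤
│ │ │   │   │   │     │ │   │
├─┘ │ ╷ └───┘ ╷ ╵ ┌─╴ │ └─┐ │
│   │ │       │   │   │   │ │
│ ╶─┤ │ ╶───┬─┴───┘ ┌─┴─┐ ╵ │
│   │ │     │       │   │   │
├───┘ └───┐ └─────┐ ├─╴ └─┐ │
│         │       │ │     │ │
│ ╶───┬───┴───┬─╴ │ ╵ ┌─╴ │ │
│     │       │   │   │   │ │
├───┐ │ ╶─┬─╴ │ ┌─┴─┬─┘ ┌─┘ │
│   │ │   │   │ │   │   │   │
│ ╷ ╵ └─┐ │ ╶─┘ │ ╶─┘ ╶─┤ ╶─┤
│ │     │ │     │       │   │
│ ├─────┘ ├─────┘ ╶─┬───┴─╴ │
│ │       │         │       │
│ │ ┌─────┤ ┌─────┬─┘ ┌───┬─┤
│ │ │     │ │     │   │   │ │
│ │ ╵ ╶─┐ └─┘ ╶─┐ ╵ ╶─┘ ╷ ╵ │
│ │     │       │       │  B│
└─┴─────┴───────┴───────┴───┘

Manhattan distance: |13 - 0| + |13 - 0| = 26
Actual path length: 46
Extra steps: 46 - 26 = 20

Solution:

┌───────────┬───┬───┬─┬─────┐
│A → → → → ↓│↱ ↓│↱ ↓│ │     │
│ ┌─────┐ ╷ ╵ ╷ │ ╷ │ ╵ ╷ ╷ │
│ │     │ │↳ ↑│↓│↑│↓│   │ │ │
│ │ ┌─╴ │ └───┤ │ │ └───┤ │ │
│ │ │   │     │↓│↑│↳ → ↓│ │ │
│ │ │ ╶─┴─┬─╴ │ ╵ ├───┐ │ │ │
│ │ │     │   │↳ ↑│   │↓│ │ │
│ │ ├───┐ ╵ ┌─┴─┬─┴─╴ │ │ └─┤
│ │ │   │   │   │     │↓│   │
├─┘ │ ╷ └───┘ ╷ ╵ ┌─╴ │ └─┐ │
│   │ │       │   │   │↳ ↓│ │
│ ╶─┤ │ ╶───┬─┴───┘ ┌─┴─┐ ╵ │
│   │ │     │       │   │↳ ↓│
├───┘ └───┐ └─────┐ ├─╴ └─┐ │
│         │       │ │     │↓│
│ ╶───┬───┴───┬─╴ │ ╵ ┌─╴ │ │
│     │       │   │   │   │↓│
├───┐ │ ╶─┬─╴ │ ┌─┴─┬─┘ ┌─┘ │
│   │ │   │   │ │   │   │↓ ↲│
│ ╷ ╵ └─┐ │ ╶─┘ │ ╶─┘ ╶─┤ ╶─┤
│ │     │ │     │       │↳ ↓│
│ ├─────┘ ├─────┘ ╶─┬───┴─╴ │
│ │       │         │↓ ← ← ↲│
│ │ ┌─────┤ ┌─────┬─┘ ┌───┬─┤
│ │ │     │ │     │↓ ↲│↱ ↓│ │
│ │ ╵ ╶─┐ └─┘ ╶─┐ ╵ ╶─┘ ╷ ╵ │
│ │     │       │  ↳ → ↑│↳ B│
└─┴─────┴───────┴───────┴───┘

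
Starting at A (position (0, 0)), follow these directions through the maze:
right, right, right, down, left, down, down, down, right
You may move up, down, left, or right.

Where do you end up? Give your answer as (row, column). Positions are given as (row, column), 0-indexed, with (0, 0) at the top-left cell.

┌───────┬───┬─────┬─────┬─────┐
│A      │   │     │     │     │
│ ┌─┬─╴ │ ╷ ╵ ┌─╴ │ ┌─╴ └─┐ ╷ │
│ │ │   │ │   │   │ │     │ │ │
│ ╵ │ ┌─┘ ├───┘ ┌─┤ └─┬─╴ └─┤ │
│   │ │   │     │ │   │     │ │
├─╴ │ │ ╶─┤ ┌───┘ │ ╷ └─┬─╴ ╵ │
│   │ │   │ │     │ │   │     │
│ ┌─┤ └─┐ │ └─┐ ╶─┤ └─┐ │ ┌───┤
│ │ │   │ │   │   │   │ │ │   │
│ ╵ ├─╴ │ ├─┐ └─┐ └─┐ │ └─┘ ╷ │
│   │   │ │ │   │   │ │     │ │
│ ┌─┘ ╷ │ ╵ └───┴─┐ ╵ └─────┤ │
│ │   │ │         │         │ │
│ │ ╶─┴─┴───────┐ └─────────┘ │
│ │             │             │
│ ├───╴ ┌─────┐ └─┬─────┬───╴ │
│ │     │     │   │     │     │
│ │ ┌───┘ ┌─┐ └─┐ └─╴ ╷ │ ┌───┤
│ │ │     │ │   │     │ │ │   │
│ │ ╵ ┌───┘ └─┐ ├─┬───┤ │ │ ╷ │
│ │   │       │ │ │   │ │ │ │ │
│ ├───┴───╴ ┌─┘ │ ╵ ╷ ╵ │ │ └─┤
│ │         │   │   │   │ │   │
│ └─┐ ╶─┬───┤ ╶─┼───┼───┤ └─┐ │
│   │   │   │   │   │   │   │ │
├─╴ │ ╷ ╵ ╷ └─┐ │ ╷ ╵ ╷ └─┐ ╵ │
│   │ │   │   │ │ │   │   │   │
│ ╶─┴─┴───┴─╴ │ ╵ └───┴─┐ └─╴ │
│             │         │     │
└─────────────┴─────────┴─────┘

Following directions step by step:
Start: (0, 0)
  right: (0, 0) → (0, 1)
  right: (0, 1) → (0, 2)
  right: (0, 2) → (0, 3)
  down: (0, 3) → (1, 3)
  left: (1, 3) → (1, 2)
  down: (1, 2) → (2, 2)
  down: (2, 2) → (3, 2)
  down: (3, 2) → (4, 2)
  right: (4, 2) → (4, 3)
Final position: (4, 3)

Path taken:

┌───────┬───┬─────┬─────┬─────┐
│A → → ↓│   │     │     │     │
│ ┌─┬─╴ │ ╷ ╵ ┌─╴ │ ┌─╴ └─┐ ╷ │
│ │ │↓ ↲│ │   │   │ │     │ │ │
│ ╵ │ ┌─┘ ├───┘ ┌─┤ └─┬─╴ └─┤ │
│   │↓│   │     │ │   │     │ │
├─╴ │ │ ╶─┤ ┌───┘ │ ╷ └─┬─╴ ╵ │
│   │↓│   │ │     │ │   │     │
│ ┌─┤ └─┐ │ └─┐ ╶─┤ └─┐ │ ┌───┤
│ │ │↳ B│ │   │   │   │ │ │   │
│ ╵ ├─╴ │ ├─┐ └─┐ └─┐ │ └─┘ ╷ │
│   │   │ │ │   │   │ │     │ │
│ ┌─┘ ╷ │ ╵ └───┴─┐ ╵ └─────┤ │
│ │   │ │         │         │ │
│ │ ╶─┴─┴───────┐ └─────────┘ │
│ │             │             │
│ ├───╴ ┌─────┐ └─┬─────┬───╴ │
│ │     │     │   │     │     │
│ │ ┌───┘ ┌─┐ └─┐ └─╴ ╷ │ ┌───┤
│ │ │     │ │   │     │ │ │   │
│ │ ╵ ┌───┘ └─┐ ├─┬───┤ │ │ ╷ │
│ │   │       │ │ │   │ │ │ │ │
│ ├───┴───╴ ┌─┘ │ ╵ ╷ ╵ │ │ └─┤
│ │         │   │   │   │ │   │
│ └─┐ ╶─┬───┤ ╶─┼───┼───┤ └─┐ │
│   │   │   │   │   │   │   │ │
├─╴ │ ╷ ╵ ╷ └─┐ │ ╷ ╵ ╷ └─┐ ╵ │
│   │ │   │   │ │ │   │   │   │
│ ╶─┴─┴───┴─╴ │ ╵ └───┴─┐ └─╴ │
│             │         │     │
└─────────────┴─────────┴─────┘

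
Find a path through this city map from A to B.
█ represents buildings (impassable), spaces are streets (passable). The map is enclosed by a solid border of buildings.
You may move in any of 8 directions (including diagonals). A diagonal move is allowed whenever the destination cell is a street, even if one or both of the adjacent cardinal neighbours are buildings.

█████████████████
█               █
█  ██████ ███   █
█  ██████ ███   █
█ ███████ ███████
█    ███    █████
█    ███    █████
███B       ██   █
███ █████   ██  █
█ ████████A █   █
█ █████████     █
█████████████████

Finding the shortest path from A to B:
Movement: 8-directional
Path length: 7 steps
Directions: up-left → up-left → left → left → left → left → left

Solution:

█████████████████
█               █
█  ██████ ███   █
█  ██████ ███   █
█ ███████ ███████
█    ███    █████
█    ███    █████
███B←←←←←  ██   █
███ █████↖  ██  █
█ ████████A █   █
█ █████████     █
█████████████████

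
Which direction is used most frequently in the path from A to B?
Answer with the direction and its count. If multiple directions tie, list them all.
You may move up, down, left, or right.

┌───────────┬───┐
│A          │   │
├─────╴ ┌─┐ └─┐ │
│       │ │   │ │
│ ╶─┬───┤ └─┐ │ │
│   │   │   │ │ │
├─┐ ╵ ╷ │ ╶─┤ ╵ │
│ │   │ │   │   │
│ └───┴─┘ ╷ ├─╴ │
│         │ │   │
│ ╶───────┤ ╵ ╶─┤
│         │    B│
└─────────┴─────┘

Directions: right, right, right, right, right, down, right, down, down, right, down, left, down, right
Counts: {'right': 8, 'down': 5, 'left': 1}
Most common: right (8 times)

Solution:

┌───────────┬───┐
│A → → → → ↓│   │
├─────╴ ┌─┐ └─┐ │
│       │ │↳ ↓│ │
│ ╶─┬───┤ └─┐ │ │
│   │   │   │↓│ │
├─┐ ╵ ╷ │ ╶─┤ ╵ │
│ │   │ │   │↳ ↓│
│ └───┴─┘ ╷ ├─╴ │
│         │ │↓ ↲│
│ ╶───────┤ ╵ ╶─┤
│         │  ↳ B│
└─────────┴─────┘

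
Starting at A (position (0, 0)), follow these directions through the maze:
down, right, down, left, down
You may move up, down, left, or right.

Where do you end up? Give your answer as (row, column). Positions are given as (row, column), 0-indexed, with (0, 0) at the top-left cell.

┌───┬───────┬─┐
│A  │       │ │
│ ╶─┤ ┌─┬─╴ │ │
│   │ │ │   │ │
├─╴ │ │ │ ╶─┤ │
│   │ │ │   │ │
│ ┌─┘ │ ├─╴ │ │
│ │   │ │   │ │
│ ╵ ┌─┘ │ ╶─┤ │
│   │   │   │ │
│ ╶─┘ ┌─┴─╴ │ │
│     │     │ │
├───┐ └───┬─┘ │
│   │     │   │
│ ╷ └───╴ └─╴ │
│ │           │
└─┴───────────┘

Following directions step by step:
Start: (0, 0)
  down: (0, 0) → (1, 0)
  right: (1, 0) → (1, 1)
  down: (1, 1) → (2, 1)
  left: (2, 1) → (2, 0)
  down: (2, 0) → (3, 0)
Final position: (3, 0)

Path taken:

┌───┬───────┬─┐
│A  │       │ │
│ ╶─┤ ┌─┬─╴ │ │
│↳ ↓│ │ │   │ │
├─╴ │ │ │ ╶─┤ │
│↓ ↲│ │ │   │ │
│ ┌─┘ │ ├─╴ │ │
│B│   │ │   │ │
│ ╵ ┌─┘ │ ╶─┤ │
│   │   │   │ │
│ ╶─┘ ┌─┴─╴ │ │
│     │     │ │
├───┐ └───┬─┘ │
│   │     │   │
│ ╷ └───╴ └─╴ │
│ │           │
└─┴───────────┘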